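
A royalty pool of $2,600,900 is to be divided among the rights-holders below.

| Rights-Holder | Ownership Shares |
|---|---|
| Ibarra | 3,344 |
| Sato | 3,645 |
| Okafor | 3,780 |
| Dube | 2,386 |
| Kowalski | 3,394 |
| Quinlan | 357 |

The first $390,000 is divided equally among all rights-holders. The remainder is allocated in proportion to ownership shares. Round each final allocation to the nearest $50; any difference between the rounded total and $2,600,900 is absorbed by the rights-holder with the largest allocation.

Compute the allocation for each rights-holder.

$390,000 shared equally gives $65,000 per rights-holder.
Remainder $2,210,900 by ownership shares (total 16,906): Ibarra 437,315.13 → $437,300; Sato 476,678.72 → $476,700; Okafor 494,333.49 → $494,350; Dube 312,031.67 → $312,050; Kowalski 443,853.93 → $443,850; Quinlan 46,687.05 → $46,700.
Rounding difference −$50 on remainder applied to Okafor.
Totals: Ibarra $65,000 + $437,300 = $502,300; Sato $65,000 + $476,700 = $541,700; Okafor $65,000 + $494,300 = $559,300; Dube $65,000 + $312,050 = $377,050; Kowalski $65,000 + $443,850 = $508,850; Quinlan $65,000 + $46,700 = $111,700.

Ibarra: $502,300 | Sato: $541,700 | Okafor: $559,300 | Dube: $377,050 | Kowalski: $508,850 | Quinlan: $111,700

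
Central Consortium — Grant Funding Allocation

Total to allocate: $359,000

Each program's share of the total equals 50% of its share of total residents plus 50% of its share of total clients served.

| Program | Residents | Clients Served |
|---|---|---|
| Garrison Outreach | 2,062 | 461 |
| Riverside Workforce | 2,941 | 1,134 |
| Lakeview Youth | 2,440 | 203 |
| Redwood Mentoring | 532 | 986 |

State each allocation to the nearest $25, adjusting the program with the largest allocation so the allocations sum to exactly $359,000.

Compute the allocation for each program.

Residents total 7,975; clients served total 2,784.
Combined weights (50% residents + 50% clients served): Garrison Outreach 0.2121; Riverside Workforce 0.3881; Lakeview Youth 0.1894; Redwood Mentoring 0.2104.
Raw shares: Garrison Outreach 76,134.40; Riverside Workforce 139,310.85; Lakeview Youth 68,007.66; Redwood Mentoring 75,547.09.
Rounded to nearest $25: Garrison Outreach $76,125; Riverside Workforce $139,300; Lakeview Youth $68,000; Redwood Mentoring $75,550. Sum = $358,975.
Difference $359,000 − $358,975 = +$25 applied to largest allocation (Riverside Workforce): Riverside Workforce becomes $139,325.

Garrison Outreach: $76,125; Riverside Workforce: $139,325; Lakeview Youth: $68,000; Redwood Mentoring: $75,550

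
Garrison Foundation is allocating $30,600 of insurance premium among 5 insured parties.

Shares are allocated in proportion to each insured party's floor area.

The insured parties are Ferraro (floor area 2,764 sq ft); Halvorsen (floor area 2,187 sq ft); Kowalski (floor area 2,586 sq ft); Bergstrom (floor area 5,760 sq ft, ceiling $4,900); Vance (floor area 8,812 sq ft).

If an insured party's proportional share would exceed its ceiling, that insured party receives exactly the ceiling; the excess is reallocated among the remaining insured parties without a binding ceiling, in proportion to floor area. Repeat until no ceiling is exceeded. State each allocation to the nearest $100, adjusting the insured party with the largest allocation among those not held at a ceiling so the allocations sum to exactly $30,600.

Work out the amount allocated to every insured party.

Ferraro: $4,300; Halvorsen: $3,400; Kowalski: $4,100; Bergstrom: $4,900; Vance: $13,900

Combined floor area = 22,109.
Unconstrained shares: Ferraro 3,825.52; Halvorsen 3,026.92; Kowalski 3,579.16; Bergstrom 7,972.14; Vance 12,196.26.
Capped: Bergstrom ($4,900); balance $25,700 reallocated over remaining floor area 16,349.
Shares after redistribution: Ferraro 4,344.90 → $4,300; Halvorsen 3,437.88 → $3,400; Kowalski 4,065.09 → $4,100; Vance 13,852.13 → $13,900.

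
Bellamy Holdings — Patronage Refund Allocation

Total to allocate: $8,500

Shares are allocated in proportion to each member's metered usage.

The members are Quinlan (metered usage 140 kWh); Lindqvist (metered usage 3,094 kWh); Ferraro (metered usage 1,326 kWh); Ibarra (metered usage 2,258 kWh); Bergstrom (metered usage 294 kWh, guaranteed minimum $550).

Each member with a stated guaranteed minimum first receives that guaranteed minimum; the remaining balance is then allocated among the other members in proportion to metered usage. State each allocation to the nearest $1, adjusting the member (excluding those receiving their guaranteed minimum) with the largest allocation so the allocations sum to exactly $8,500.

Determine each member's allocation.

Guaranteed amounts: Bergstrom $550. Residual $7,950.
Residual split over remaining metered usage 6,818: Quinlan 163.24 → $163; Lindqvist 3,607.70 → $3,608; Ferraro 1,546.16 → $1,546; Ibarra 2,632.90 → $2,633.

Quinlan: $163 · Lindqvist: $3,608 · Ferraro: $1,546 · Ibarra: $2,633 · Bergstrom: $550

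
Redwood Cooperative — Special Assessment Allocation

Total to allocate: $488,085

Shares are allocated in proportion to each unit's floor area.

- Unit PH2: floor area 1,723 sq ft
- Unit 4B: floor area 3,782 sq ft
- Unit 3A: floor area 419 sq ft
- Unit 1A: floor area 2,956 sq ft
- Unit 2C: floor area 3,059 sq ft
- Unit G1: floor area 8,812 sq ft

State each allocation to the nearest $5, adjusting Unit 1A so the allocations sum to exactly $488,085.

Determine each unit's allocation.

Unit PH2: $40,525; Unit 4B: $88,955; Unit 3A: $9,855; Unit 1A: $69,535; Unit 2C: $71,950; Unit G1: $207,265

Combined floor area = 20,751.
Raw shares: Unit PH2 1,723/20,751 × $488,085 = 40,526.74; Unit 4B 3,782/20,751 × $488,085 = 88,956.55; Unit 3A 419/20,751 × $488,085 = 9,855.31; Unit 1A 2,956/20,751 × $488,085 = 69,528.18; Unit 2C 3,059/20,751 × $488,085 = 71,950.85; Unit G1 8,812/20,751 × $488,085 = 207,267.36.
Rounded to nearest $5: Unit PH2 $40,525; Unit 4B $88,955; Unit 3A $9,855; Unit 1A $69,530; Unit 2C $71,950; Unit G1 $207,265. Sum = $488,080.
Difference $488,085 − $488,080 = +$5 applied to Unit 1A: Unit 1A becomes $69,535.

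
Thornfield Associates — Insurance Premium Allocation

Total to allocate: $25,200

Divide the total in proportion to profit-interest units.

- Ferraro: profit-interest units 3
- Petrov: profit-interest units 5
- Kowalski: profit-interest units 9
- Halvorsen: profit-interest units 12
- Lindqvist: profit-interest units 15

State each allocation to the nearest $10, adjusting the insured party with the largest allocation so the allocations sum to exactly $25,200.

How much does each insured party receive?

Ferraro: $1,720; Petrov: $2,860; Kowalski: $5,150; Halvorsen: $6,870; Lindqvist: $8,600

Sum of profit-interest units: 44.
Raw shares: Ferraro 3/44 × $25,200 = 1,718.18; Petrov 5/44 × $25,200 = 2,863.64; Kowalski 9/44 × $25,200 = 5,154.55; Halvorsen 12/44 × $25,200 = 6,872.73; Lindqvist 15/44 × $25,200 = 8,590.91.
At nearest $10: Ferraro $1,720; Petrov $2,860; Kowalski $5,150; Halvorsen $6,870; Lindqvist $8,590. Sum = $25,190.
Difference $25,200 − $25,190 = +$10 applied to largest allocation (Lindqvist): Lindqvist becomes $8,600.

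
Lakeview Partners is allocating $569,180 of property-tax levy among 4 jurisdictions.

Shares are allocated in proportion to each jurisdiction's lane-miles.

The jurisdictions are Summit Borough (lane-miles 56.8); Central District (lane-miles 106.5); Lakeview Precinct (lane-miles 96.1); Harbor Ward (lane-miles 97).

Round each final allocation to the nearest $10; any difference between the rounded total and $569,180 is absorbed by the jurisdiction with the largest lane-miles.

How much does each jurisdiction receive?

Total lane-miles = 356.4.
Unrounded shares: Summit Borough 56.8/356.4 × $569,180 = 90,711.07; Central District 106.5/356.4 × $569,180 = 170,083.25; Lakeview Precinct 96.1/356.4 × $569,180 = 153,474.18; Harbor Ward 97/356.4 × $569,180 = 154,911.50.
Rounded to nearest $10: Summit Borough $90,710; Central District $170,080; Lakeview Precinct $153,470; Harbor Ward $154,910. Sum = $569,170.
Difference $569,180 − $569,170 = +$10 applied to largest lane-miles (Central District): Central District becomes $170,090.

Summit Borough: $90,710 · Central District: $170,090 · Lakeview Precinct: $153,470 · Harbor Ward: $154,910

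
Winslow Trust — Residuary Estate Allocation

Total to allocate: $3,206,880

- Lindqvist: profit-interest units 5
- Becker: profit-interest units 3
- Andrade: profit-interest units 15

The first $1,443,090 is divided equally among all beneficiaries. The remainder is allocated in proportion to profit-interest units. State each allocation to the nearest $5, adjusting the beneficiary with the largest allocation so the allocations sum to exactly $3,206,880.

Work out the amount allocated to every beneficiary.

Lindqvist: $864,465 | Becker: $711,090 | Andrade: $1,631,325

First tranche $1,443,090 split equally: $481,030 each.
Remainder $1,763,790 by profit-interest units (total 23): Lindqvist 383,432.61 → $383,435; Becker 230,059.57 → $230,060; Andrade 1,150,297.83 → $1,150,300.
Rounding difference −$5 on remainder applied to Andrade.
Totals: Lindqvist $481,030 + $383,435 = $864,465; Becker $481,030 + $230,060 = $711,090; Andrade $481,030 + $1,150,295 = $1,631,325.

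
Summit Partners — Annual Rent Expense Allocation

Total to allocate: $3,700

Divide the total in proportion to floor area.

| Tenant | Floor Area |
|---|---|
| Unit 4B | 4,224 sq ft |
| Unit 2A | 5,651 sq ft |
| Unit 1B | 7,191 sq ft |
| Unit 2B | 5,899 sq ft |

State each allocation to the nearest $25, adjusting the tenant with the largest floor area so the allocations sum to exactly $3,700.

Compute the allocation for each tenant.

Unit 4B: $675 | Unit 2A: $900 | Unit 1B: $1,175 | Unit 2B: $950

Floor area total: 4,224 + 5,651 + 7,191 + 5,899 = 22,965.
Raw shares: Unit 4B 680.55; Unit 2A 910.46; Unit 1B 1,158.58; Unit 2B 950.42.
After rounding ($25): Unit 4B $675; Unit 2A $900; Unit 1B $1,150; Unit 2B $950. Sum = $3,675.
Difference $3,700 − $3,675 = +$25 applied to largest floor area (Unit 1B): Unit 1B becomes $1,175.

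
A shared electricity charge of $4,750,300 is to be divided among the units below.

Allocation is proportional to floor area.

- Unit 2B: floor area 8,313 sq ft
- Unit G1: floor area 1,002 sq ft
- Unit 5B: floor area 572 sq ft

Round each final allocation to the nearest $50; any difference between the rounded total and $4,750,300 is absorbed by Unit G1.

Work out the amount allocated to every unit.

Total floor area = 9,887.
Raw shares: Unit 2B 8,313/9,887 × $4,750,300 = 3,994,057.24; Unit G1 1,002/9,887 × $4,750,300 = 481,420.11; Unit 5B 572/9,887 × $4,750,300 = 274,822.66.
At nearest $50: Unit 2B $3,994,050; Unit G1 $481,400; Unit 5B $274,800. Sum = $4,750,250.
Difference $4,750,300 − $4,750,250 = +$50 applied to Unit G1: Unit G1 becomes $481,450.

Unit 2B: $3,994,050 | Unit G1: $481,450 | Unit 5B: $274,800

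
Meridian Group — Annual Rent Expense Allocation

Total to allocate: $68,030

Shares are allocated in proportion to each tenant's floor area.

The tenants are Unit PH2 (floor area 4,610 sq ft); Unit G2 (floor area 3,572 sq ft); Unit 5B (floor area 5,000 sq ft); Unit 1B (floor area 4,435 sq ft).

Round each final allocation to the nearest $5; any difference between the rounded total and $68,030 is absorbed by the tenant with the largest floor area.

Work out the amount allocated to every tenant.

Unit PH2: $17,800; Unit G2: $13,795; Unit 5B: $19,310; Unit 1B: $17,125

Floor area total: 4,610 + 3,572 + 5,000 + 4,435 = 17,617.
Proportional shares: Unit PH2 17,802.03; Unit G2 13,793.67; Unit 5B 19,308.05; Unit 1B 17,126.24.
At nearest $5: Unit PH2 $17,800; Unit G2 $13,795; Unit 5B $19,310; Unit 1B $17,125. Sum = $68,030.
Sum already equals the total — no adjustment.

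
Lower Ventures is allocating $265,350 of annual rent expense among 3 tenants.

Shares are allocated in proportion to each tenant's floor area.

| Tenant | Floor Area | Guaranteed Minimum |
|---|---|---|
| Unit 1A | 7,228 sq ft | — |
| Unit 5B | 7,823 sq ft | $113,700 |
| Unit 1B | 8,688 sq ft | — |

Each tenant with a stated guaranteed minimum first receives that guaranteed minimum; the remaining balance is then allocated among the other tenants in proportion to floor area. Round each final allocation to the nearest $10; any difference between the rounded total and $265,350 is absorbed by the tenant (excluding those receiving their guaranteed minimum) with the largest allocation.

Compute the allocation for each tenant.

Unit 1A: $68,870 · Unit 5B: $113,700 · Unit 1B: $82,780

Minimums first: Unit 5B $113,700. Remaining pool $151,650.
Remaining pool split over remaining floor area 15,916: Unit 1A 68,869.45 → $68,870; Unit 1B 82,780.55 → $82,780.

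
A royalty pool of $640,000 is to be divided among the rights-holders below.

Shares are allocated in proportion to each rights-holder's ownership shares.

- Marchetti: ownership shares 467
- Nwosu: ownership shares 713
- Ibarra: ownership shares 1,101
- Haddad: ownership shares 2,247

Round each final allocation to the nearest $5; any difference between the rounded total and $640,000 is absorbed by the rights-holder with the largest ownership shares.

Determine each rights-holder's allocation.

Marchetti: $66,005 | Nwosu: $100,775 | Ibarra: $155,620 | Haddad: $317,600

Combined ownership shares = 4,528.
Raw shares: Marchetti 467/4,528 × $640,000 = 66,007.07; Nwosu 713/4,528 × $640,000 = 100,777.39; Ibarra 1,101/4,528 × $640,000 = 155,618.37; Haddad 2,247/4,528 × $640,000 = 317,597.17.
Rounded to nearest $5: Marchetti $66,005; Nwosu $100,775; Ibarra $155,620; Haddad $317,595. Sum = $639,995.
Difference $640,000 − $639,995 = +$5 applied to largest ownership shares (Haddad): Haddad becomes $317,600.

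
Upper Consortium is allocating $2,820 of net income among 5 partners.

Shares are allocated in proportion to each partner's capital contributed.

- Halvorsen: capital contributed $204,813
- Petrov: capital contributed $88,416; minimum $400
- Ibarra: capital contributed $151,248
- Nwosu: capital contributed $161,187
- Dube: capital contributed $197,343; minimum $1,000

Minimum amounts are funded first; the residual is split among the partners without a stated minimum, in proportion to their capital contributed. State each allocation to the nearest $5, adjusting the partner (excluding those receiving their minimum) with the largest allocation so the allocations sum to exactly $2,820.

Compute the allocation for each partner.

Fund the minimums — Petrov $400; Dube $1,000. Residual $1,420.
Residual split over remaining capital contributed 517,248: Halvorsen 562.27 → $560; Ibarra 415.22 → $415; Nwosu 442.51 → $445.

Halvorsen: $560 | Petrov: $400 | Ibarra: $415 | Nwosu: $445 | Dube: $1,000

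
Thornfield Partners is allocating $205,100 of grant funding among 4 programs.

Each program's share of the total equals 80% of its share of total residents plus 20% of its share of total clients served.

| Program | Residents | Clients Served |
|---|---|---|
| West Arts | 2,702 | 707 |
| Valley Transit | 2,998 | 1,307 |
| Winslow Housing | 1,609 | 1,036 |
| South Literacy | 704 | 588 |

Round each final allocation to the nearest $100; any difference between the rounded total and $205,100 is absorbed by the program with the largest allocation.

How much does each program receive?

Totals — residents 8,013, clients served 3,638.
Combined weights (80% residents + 20% clients served): West Arts 0.3086; Valley Transit 0.3712; Winslow Housing 0.2176; South Literacy 0.1026.
Raw shares: West Arts 63,299.84; Valley Transit 76,126.20; Winslow Housing 44,628.39; South Literacy 21,045.57.
After rounding ($100): West Arts $63,300; Valley Transit $76,100; Winslow Housing $44,600; South Literacy $21,000. Sum = $205,000.
Difference $205,100 − $205,000 = +$100 applied to largest allocation (Valley Transit): Valley Transit becomes $76,200.

West Arts: $63,300; Valley Transit: $76,200; Winslow Housing: $44,600; South Literacy: $21,000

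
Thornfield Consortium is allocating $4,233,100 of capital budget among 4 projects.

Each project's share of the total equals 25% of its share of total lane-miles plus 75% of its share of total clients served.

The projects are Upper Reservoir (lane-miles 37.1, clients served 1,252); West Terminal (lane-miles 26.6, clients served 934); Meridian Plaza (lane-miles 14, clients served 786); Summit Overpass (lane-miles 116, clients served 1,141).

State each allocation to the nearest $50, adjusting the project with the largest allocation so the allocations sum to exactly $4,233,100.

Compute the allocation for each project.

Lane-miles total 193.7; clients served total 4,113.
Blended shares (25% lane-miles + 75% clients served): Upper Reservoir 0.2762; West Terminal 0.2046; Meridian Plaza 0.1614; Summit Overpass 0.3578.
Raw shares: Upper Reservoir 1,169,113.79; West Terminal 866,283.09; Meridian Plaza 683,202.10; Summit Overpass 1,514,501.02.
At nearest $50: Upper Reservoir $1,169,100; West Terminal $866,300; Meridian Plaza $683,200; Summit Overpass $1,514,500. Sum = $4,233,100.
Sum already equals the total — no adjustment.

Upper Reservoir: $1,169,100; West Terminal: $866,300; Meridian Plaza: $683,200; Summit Overpass: $1,514,500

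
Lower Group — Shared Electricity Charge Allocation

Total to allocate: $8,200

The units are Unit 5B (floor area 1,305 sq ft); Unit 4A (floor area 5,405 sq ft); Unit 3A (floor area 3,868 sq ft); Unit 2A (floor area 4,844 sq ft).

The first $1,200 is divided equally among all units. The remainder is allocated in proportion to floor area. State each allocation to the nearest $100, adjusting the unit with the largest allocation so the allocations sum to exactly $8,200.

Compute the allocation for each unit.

Unit 5B: $900; Unit 4A: $2,700; Unit 3A: $2,100; Unit 2A: $2,500

First tranche $1,200 split equally: $300 each.
Remainder $7,000 by floor area (total 15,422): Unit 5B 592.34 → $600; Unit 4A 2,453.31 → $2,500; Unit 3A 1,755.67 → $1,800; Unit 2A 2,198.68 → $2,200.
Rounding difference −$100 on remainder applied to Unit 4A.
Totals: Unit 5B $300 + $600 = $900; Unit 4A $300 + $2,400 = $2,700; Unit 3A $300 + $1,800 = $2,100; Unit 2A $300 + $2,200 = $2,500.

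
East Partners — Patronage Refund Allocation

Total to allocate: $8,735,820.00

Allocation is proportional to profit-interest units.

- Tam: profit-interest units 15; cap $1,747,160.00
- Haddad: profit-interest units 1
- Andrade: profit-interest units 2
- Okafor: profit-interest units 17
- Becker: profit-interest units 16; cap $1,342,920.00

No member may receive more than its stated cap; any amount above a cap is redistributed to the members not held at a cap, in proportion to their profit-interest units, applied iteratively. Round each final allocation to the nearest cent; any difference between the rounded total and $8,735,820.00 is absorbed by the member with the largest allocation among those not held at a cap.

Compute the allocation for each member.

Profit-interest units total: 51.
Pro-rata shares before constraints: Tam 2,569,358.8235; Haddad 171,290.5882; Andrade 342,581.1765; Okafor 2,911,940.0000; Becker 2,740,649.4118.
Held at cap: Tam ($1,747,160.00), Becker ($1,342,920.00); remaining pool $5,645,740.00 reallocated over remaining profit-interest units 20.
Remaining shares: Haddad 282,287.0000 → $282,287.00; Andrade 564,574.0000 → $564,574.00; Okafor 4,798,879.0000 → $4,798,879.00.

Tam: $1,747,160.00 · Haddad: $282,287.00 · Andrade: $564,574.00 · Okafor: $4,798,879.00 · Becker: $1,342,920.00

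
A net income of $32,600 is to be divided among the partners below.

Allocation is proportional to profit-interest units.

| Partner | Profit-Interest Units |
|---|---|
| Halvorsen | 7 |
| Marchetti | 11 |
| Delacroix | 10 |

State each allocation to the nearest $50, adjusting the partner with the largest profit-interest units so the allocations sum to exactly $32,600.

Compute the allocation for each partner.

Total profit-interest units = 7 + 11 + 10 = 28.
Pro-rata amounts: Halvorsen 8,150.00; Marchetti 12,807.14; Delacroix 11,642.86.
After rounding ($50): Halvorsen $8,150; Marchetti $12,800; Delacroix $11,650. Sum = $32,600.
Sum already equals the total — no adjustment.

Halvorsen: $8,150 · Marchetti: $12,800 · Delacroix: $11,650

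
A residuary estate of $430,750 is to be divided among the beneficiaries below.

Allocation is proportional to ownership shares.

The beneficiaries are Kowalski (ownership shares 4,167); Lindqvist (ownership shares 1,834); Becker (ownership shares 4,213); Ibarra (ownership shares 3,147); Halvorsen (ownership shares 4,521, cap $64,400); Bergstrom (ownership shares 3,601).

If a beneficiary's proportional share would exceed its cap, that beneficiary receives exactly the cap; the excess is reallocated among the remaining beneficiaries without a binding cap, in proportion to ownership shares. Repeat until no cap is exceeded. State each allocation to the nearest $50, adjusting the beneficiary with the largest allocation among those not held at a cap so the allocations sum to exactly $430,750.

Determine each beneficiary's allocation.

Sum of ownership shares: 21,483.
Proportional shares (ignoring caps): Kowalski 83,551.42; Lindqvist 36,773.05; Becker 84,473.76; Ibarra 63,099.67; Halvorsen 90,649.39; Bergstrom 72,202.71.
Held at cap: Halvorsen ($64,400); residual $366,350 reallocated over remaining ownership shares 16,962.
Remaining shares: Kowalski 90,000.03 → $90,000; Lindqvist 39,611.24 → $39,600; Becker 90,993.55 → $91,000; Ibarra 67,969.78 → $67,950; Bergstrom 77,775.40 → $77,800.

Kowalski: $90,000 | Lindqvist: $39,600 | Becker: $91,000 | Ibarra: $67,950 | Halvorsen: $64,400 | Bergstrom: $77,800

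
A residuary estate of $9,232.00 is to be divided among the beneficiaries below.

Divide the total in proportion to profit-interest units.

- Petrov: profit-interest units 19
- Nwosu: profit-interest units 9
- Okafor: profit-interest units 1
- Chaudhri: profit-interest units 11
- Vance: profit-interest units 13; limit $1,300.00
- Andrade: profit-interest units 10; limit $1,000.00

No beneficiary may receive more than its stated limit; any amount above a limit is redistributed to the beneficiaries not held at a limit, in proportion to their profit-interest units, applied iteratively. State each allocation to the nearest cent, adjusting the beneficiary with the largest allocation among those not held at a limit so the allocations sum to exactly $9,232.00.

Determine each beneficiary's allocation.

Petrov: $3,292.70 | Nwosu: $1,559.70 | Okafor: $173.30 | Chaudhri: $1,906.30 | Vance: $1,300.00 | Andrade: $1,000.00

Total profit-interest units = 63.
Pro-rata shares before constraints: Petrov 2,784.2540; Nwosu 1,318.8571; Okafor 146.5397; Chaudhri 1,611.9365; Vance 1,905.0159; Andrade 1,465.3968.
Cap binds for Vance ($1,300.00), Andrade ($1,000.00); remaining pool $6,932.00 reallocated over remaining profit-interest units 40.
Remaining shares: Petrov 3,292.7000 → $3,292.70; Nwosu 1,559.7000 → $1,559.70; Okafor 173.3000 → $173.30; Chaudhri 1,906.3000 → $1,906.30.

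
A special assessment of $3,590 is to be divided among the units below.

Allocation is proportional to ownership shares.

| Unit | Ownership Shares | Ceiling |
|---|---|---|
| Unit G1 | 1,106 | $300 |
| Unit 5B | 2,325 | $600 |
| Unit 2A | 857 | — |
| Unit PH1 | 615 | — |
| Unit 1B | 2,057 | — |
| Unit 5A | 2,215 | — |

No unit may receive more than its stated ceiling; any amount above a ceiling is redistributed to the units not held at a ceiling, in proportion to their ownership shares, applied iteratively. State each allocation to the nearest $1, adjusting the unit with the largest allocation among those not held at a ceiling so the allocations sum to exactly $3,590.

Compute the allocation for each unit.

Unit G1: $300 | Unit 5B: $600 | Unit 2A: $401 | Unit PH1: $288 | Unit 1B: $963 | Unit 5A: $1,038

Sum of ownership shares: 9,175.
Unconstrained shares: Unit G1 432.76; Unit 5B 909.73; Unit 2A 335.33; Unit PH1 240.64; Unit 1B 804.86; Unit 5A 866.69.
Capped: Unit G1 ($300), Unit 5B ($600); remaining pool $2,690 reallocated over remaining ownership shares 5,744.
Shares after redistribution: Unit 2A 401.35 → $401; Unit PH1 288.01 → $288; Unit 1B 963.32 → $963; Unit 5A 1,037.32 → $1,037.
Rounding difference +$1 applied to Unit 5A → $1,038.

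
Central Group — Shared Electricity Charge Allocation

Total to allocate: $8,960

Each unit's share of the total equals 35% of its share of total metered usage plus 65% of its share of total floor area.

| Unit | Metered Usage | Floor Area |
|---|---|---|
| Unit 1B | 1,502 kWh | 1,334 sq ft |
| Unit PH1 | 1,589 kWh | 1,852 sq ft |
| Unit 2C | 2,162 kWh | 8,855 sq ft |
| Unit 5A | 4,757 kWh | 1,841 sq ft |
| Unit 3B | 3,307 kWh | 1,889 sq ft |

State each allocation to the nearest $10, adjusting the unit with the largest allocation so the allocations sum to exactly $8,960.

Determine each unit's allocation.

Totals — metered usage 13,317, floor area 15,771.
Combined weights (35% metered usage + 65% floor area): Unit 1B 0.0945; Unit PH1 0.1181; Unit 2C 0.4218; Unit 5A 0.2009; Unit 3B 0.1648.
Raw shares: Unit 1B 846.33; Unit PH1 1,058.11; Unit 2C 3,779.15; Unit 5A 1,800.07; Unit 3B 1,476.34.
After rounding ($10): Unit 1B $850; Unit PH1 $1,060; Unit 2C $3,780; Unit 5A $1,800; Unit 3B $1,480. Sum = $8,970.
Difference $8,960 − $8,970 = −$10 applied to largest allocation (Unit 2C): Unit 2C becomes $3,770.

Unit 1B: $850 | Unit PH1: $1,060 | Unit 2C: $3,770 | Unit 5A: $1,800 | Unit 3B: $1,480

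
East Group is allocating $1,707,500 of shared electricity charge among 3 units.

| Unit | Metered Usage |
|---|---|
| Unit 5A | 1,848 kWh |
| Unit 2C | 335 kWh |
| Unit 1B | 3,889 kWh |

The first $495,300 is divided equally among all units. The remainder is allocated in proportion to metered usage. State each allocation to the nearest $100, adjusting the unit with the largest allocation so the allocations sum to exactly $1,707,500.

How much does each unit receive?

Equal tier: $495,300 ÷ 3 = $165,100 apiece.
Remainder $1,212,200 by metered usage (total 6,072): Unit 5A 368,930.43 → $368,900; Unit 2C 66,878.62 → $66,900; Unit 1B 776,390.94 → $776,400.
Totals: Unit 5A $165,100 + $368,900 = $534,000; Unit 2C $165,100 + $66,900 = $232,000; Unit 1B $165,100 + $776,400 = $941,500.

Unit 5A: $534,000 | Unit 2C: $232,000 | Unit 1B: $941,500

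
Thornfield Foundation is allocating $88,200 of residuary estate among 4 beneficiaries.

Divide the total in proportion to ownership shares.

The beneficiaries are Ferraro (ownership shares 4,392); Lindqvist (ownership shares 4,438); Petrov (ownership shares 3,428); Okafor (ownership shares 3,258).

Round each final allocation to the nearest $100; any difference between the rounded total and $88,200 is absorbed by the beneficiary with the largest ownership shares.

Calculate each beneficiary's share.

Total ownership shares = 4,392 + 4,438 + 3,428 + 3,258 = 15,516.
Unrounded shares: Ferraro 24,966.13; Lindqvist 25,227.61; Petrov 19,486.31; Okafor 18,519.95.
At nearest $100: Ferraro $25,000; Lindqvist $25,200; Petrov $19,500; Okafor $18,500. Sum = $88,200.
Sum already equals the total — no adjustment.

Ferraro: $25,000 · Lindqvist: $25,200 · Petrov: $19,500 · Okafor: $18,500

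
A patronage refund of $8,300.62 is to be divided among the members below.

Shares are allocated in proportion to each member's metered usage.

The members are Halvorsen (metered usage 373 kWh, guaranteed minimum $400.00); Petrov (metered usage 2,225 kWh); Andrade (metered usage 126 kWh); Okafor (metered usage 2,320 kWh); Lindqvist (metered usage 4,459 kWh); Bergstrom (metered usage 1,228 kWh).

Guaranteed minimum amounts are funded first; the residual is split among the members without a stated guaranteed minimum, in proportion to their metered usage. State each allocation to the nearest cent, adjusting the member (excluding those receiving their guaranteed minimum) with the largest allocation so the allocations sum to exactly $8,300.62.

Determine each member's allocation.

Guaranteed amounts: Halvorsen $400.00. Remaining pool $7,900.62.
Remaining pool split over remaining metered usage 10,358: Petrov 1,697.1307 → $1,697.13; Andrade 96.1072 → $96.11; Okafor 1,769.5924 → $1,769.59; Lindqvist 3,401.1261 → $3,401.13; Bergstrom 936.6636 → $936.66.

Halvorsen: $400.00 | Petrov: $1,697.13 | Andrade: $96.11 | Okafor: $1,769.59 | Lindqvist: $3,401.13 | Bergstrom: $936.66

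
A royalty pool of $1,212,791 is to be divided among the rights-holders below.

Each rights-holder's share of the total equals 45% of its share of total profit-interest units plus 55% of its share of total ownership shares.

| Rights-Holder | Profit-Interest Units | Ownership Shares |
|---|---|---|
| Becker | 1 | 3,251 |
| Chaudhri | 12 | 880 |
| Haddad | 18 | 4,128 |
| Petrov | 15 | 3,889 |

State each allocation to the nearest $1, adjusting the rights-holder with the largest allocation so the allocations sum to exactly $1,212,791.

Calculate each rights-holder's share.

Totals — profit-interest units 46, ownership shares 12,148.
Composite weights (45% profit-interest units + 55% ownership shares): Becker 0.1570; Chaudhri 0.1572; Haddad 0.3630; Petrov 0.3228.
Pro-rata amounts: Becker 190,373.56; Chaudhri 190,691.07; Haddad 440,221.20; Petrov 391,505.16.
At nearest $1: Becker $190,374; Chaudhri $190,691; Haddad $440,221; Petrov $391,505. Sum = $1,212,791.
No rounding difference to absorb.

Becker: $190,374; Chaudhri: $190,691; Haddad: $440,221; Petrov: $391,505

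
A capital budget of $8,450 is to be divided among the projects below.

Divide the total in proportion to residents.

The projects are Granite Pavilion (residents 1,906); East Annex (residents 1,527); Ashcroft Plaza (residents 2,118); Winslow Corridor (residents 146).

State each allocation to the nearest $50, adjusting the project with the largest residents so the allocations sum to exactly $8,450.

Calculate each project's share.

Residents total: 1,906 + 1,527 + 2,118 + 146 = 5,697.
Raw shares: Granite Pavilion 2,827.05; East Annex 2,264.90; Ashcroft Plaza 3,141.50; Winslow Corridor 216.55.
At nearest $50: Granite Pavilion $2,850; East Annex $2,250; Ashcroft Plaza $3,150; Winslow Corridor $200. Sum = $8,450.
Rounded total matches; no reconciliation needed.

Granite Pavilion: $2,850 | East Annex: $2,250 | Ashcroft Plaza: $3,150 | Winslow Corridor: $200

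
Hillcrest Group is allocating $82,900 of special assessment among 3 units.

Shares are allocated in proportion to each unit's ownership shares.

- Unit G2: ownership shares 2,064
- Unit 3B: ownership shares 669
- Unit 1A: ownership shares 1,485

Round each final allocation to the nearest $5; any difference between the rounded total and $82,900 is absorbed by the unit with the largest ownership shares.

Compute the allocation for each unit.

Unit G2: $40,565 · Unit 3B: $13,150 · Unit 1A: $29,185

Sum of ownership shares: 2,064 + 669 + 1,485 = 4,218.
Raw shares: Unit G2 40,565.58; Unit 3B 13,148.44; Unit 1A 29,185.99.
At nearest $5: Unit G2 $40,565; Unit 3B $13,150; Unit 1A $29,185. Sum = $82,900.
Rounded total matches; no reconciliation needed.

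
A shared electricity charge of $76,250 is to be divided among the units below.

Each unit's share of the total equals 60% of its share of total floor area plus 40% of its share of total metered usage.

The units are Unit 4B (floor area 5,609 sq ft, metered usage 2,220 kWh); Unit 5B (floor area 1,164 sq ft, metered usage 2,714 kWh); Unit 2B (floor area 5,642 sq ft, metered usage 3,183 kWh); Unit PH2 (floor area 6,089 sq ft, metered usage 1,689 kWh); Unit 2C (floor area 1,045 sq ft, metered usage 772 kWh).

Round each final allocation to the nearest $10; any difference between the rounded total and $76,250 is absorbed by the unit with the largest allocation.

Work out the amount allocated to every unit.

Totals — floor area 19,549, metered usage 10,578.
Combined weights (60% floor area + 40% metered usage): Unit 4B 0.2561; Unit 5B 0.1384; Unit 2B 0.2935; Unit PH2 0.2508; Unit 2C 0.0613.
Pro-rata amounts: Unit 4B 19,527.61; Unit 5B 10,549.47; Unit 2B 22,381.50; Unit PH2 19,119.89; Unit 2C 4,671.53.
After rounding ($10): Unit 4B $19,530; Unit 5B $10,550; Unit 2B $22,380; Unit PH2 $19,120; Unit 2C $4,670. Sum = $76,250.
No rounding difference to absorb.

Unit 4B: $19,530 | Unit 5B: $10,550 | Unit 2B: $22,380 | Unit PH2: $19,120 | Unit 2C: $4,670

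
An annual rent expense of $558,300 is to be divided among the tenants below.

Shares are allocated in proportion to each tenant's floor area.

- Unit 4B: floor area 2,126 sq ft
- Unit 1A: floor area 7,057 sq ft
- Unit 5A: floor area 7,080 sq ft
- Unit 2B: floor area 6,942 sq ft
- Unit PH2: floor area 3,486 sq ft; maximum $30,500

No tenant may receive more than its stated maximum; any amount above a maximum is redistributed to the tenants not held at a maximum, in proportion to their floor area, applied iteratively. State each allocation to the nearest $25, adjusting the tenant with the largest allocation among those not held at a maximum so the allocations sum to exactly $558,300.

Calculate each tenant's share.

Sum of floor area: 26,691.
Pro-rata shares before constraints: Unit 4B 44,469.89; Unit 1A 147,612.42; Unit 5A 148,093.51; Unit 2B 145,206.95; Unit PH2 72,917.23.
Held at cap: Unit PH2 ($30,500); residual $527,800 reallocated over remaining floor area 23,205.
Remaining shares: Unit 4B 48,356.08 → $48,350; Unit 1A 160,512.16 → $160,500; Unit 5A 161,035.29 → $161,025; Unit 2B 157,896.47 → $157,900.
Rounding difference +$25 applied to Unit 5A → $161,050.

Unit 4B: $48,350 · Unit 1A: $160,500 · Unit 5A: $161,050 · Unit 2B: $157,900 · Unit PH2: $30,500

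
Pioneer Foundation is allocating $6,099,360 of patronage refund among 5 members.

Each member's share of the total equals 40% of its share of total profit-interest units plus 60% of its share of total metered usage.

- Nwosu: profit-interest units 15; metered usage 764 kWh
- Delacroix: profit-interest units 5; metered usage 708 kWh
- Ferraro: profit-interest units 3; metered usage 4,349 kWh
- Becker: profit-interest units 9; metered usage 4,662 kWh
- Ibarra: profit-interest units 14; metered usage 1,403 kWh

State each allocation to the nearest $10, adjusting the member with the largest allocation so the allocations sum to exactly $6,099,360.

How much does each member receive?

Nwosu: $1,030,800 | Delacroix: $483,180 | Ferraro: $1,498,140 | Becker: $1,912,740 | Ibarra: $1,174,500

Profit-interest units total 46; metered usage total 11,886.
Composite weights (40% profit-interest units + 60% metered usage): Nwosu 0.1690; Delacroix 0.0792; Ferraro 0.2456; Becker 0.3136; Ibarra 0.1926.
Proportional shares: Nwosu 1,030,798.93; Delacroix 483,177.80; Ferraro 1,498,140.32; Becker 1,912,738.31; Ibarra 1,174,504.64.
Rounded to nearest $10: Nwosu $1,030,800; Delacroix $483,180; Ferraro $1,498,140; Becker $1,912,740; Ibarra $1,174,500. Sum = $6,099,360.
No rounding difference to absorb.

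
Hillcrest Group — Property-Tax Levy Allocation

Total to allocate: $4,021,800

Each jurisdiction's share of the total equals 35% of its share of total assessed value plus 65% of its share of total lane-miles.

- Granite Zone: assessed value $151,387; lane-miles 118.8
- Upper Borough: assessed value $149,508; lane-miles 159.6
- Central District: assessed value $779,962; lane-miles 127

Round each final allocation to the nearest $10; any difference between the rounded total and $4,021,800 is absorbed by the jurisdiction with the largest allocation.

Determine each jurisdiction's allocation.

Assessed value total 1,080,857; lane-miles total 405.4.
Composite weights (35% assessed value + 65% lane-miles): Granite Zone 0.2395; Upper Borough 0.3043; Central District 0.4562.
Pro-rata amounts: Granite Zone 963,222.07; Upper Borough 1,223,868.58; Central District 1,834,709.35.
Rounded to nearest $10: Granite Zone $963,220; Upper Borough $1,223,870; Central District $1,834,710. Sum = $4,021,800.
Rounded total matches; no reconciliation needed.

Granite Zone: $963,220; Upper Borough: $1,223,870; Central District: $1,834,710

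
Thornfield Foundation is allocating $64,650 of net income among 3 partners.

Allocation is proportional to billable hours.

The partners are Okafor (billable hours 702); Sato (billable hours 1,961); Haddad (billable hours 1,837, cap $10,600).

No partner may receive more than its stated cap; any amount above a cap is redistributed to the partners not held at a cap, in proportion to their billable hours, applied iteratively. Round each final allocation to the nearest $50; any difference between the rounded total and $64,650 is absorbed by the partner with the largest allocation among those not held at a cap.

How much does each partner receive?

Combined billable hours = 4,500.
Unconstrained shares: Okafor 10,085.40; Sato 28,173.03; Haddad 26,391.57.
Capped: Haddad ($10,600); residual $54,050 reallocated over remaining billable hours 2,663.
Redistributed shares: Okafor 14,248.25 → $14,250; Sato 39,801.75 → $39,800.

Okafor: $14,250 | Sato: $39,800 | Haddad: $10,600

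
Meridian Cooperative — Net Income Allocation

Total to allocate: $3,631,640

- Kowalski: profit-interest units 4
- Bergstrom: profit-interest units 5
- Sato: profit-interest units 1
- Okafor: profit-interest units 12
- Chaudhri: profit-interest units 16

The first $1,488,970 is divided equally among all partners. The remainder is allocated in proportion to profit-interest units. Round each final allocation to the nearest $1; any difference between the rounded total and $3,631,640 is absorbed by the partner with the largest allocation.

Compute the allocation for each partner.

First tranche $1,488,970 split equally: $297,794 each.
Remainder $2,142,670 by profit-interest units (total 38): Kowalski 225,544.21 → $225,544; Bergstrom 281,930.26 → $281,930; Sato 56,386.05 → $56,386; Okafor 676,632.63 → $676,633; Chaudhri 902,176.84 → $902,177.
Totals: Kowalski $297,794 + $225,544 = $523,338; Bergstrom $297,794 + $281,930 = $579,724; Sato $297,794 + $56,386 = $354,180; Okafor $297,794 + $676,633 = $974,427; Chaudhri $297,794 + $902,177 = $1,199,971.

Kowalski: $523,338 | Bergstrom: $579,724 | Sato: $354,180 | Okafor: $974,427 | Chaudhri: $1,199,971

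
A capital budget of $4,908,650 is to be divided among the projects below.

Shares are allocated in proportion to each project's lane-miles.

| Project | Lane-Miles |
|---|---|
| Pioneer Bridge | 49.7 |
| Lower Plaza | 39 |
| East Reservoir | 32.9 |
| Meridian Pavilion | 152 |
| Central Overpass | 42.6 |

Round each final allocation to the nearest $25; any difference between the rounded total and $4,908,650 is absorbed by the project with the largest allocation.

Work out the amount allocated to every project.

Pioneer Bridge: $771,525 | Lower Plaza: $605,425 | East Reservoir: $510,725 | Meridian Pavilion: $2,359,650 | Central Overpass: $661,325

Sum of lane-miles: 316.2.
Proportional shares: Pioneer Bridge 49.7/316.2 × $4,908,650 = 771,536.70; Lower Plaza 39/316.2 × $4,908,650 = 605,431.21; East Reservoir 32.9/316.2 × $4,908,650 = 510,735.56; Meridian Pavilion 152/316.2 × $4,908,650 = 2,359,629.35; Central Overpass 42.6/316.2 × $4,908,650 = 661,317.17.
After rounding ($25): Pioneer Bridge $771,525; Lower Plaza $605,425; East Reservoir $510,725; Meridian Pavilion $2,359,625; Central Overpass $661,325. Sum = $4,908,625.
Difference $4,908,650 − $4,908,625 = +$25 applied to largest allocation (Meridian Pavilion): Meridian Pavilion becomes $2,359,650.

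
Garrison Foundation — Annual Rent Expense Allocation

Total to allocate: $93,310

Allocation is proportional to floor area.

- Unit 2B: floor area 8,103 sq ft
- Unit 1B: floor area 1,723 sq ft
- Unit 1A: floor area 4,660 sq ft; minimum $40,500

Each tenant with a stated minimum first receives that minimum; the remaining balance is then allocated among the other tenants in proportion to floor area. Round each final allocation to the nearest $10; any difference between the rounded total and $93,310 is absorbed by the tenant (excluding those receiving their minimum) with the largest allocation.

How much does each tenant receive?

Minimums first: Unit 1A $40,500. Balance $52,810.
Balance split over remaining floor area 9,826: Unit 2B 43,549.71 → $43,550; Unit 1B 9,260.29 → $9,260.

Unit 2B: $43,550; Unit 1B: $9,260; Unit 1A: $40,500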